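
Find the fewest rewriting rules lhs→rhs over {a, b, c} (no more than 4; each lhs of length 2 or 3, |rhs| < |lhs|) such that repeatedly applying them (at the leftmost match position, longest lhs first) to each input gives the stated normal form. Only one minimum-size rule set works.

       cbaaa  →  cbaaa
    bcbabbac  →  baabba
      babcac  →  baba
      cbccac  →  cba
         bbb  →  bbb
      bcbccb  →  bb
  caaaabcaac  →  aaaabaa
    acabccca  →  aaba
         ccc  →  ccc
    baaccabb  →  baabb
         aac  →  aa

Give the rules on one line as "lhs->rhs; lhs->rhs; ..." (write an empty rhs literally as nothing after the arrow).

  | cbaaa
  | bcbabbac => baabbac => baabba
  | babcac => babac => baba
  | cbccac => cbcac => cbac => cba

ac->a; acc->; bcb->ba; ca->a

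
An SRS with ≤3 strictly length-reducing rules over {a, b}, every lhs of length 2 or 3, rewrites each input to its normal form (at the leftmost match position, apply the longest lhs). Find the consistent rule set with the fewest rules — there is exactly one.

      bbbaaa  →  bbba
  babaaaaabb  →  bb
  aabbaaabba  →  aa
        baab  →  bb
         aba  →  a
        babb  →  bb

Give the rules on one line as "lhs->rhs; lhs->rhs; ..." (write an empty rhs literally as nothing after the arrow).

ab->; baa->b

  | bbbaaa => bbba
  | babaaaaabb => baaaaabb => baaabb => babb => bb
  | aabbaaabba => abaaabba => aaabba => aaba => aa
  | baab => bb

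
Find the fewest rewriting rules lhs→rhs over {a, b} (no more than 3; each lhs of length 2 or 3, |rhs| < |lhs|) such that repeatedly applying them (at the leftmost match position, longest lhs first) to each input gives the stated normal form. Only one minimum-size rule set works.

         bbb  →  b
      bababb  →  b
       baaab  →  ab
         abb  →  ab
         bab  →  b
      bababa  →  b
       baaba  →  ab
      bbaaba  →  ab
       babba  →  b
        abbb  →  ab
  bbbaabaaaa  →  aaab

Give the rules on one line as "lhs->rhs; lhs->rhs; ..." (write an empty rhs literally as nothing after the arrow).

ba->b; baa->ab; bb->b

  | bbb => bb => b
  | bababb => bbabb => babb => bbb => bb => b
  | baaab => abab => abb => ab
  | abb => ab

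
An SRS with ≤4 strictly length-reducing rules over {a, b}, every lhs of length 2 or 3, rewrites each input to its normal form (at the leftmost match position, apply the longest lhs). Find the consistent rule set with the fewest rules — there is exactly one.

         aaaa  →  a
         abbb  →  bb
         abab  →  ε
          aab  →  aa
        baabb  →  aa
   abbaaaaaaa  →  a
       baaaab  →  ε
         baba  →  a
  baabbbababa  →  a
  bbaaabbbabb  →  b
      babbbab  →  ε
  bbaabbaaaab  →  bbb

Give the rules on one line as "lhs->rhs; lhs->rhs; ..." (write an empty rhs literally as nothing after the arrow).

  | aaaa => bba => ba => a
  | abbb => bb
  | abab => ab => ε
  | aab => aa

aaa->bb; aab->aa; ab->; ba->a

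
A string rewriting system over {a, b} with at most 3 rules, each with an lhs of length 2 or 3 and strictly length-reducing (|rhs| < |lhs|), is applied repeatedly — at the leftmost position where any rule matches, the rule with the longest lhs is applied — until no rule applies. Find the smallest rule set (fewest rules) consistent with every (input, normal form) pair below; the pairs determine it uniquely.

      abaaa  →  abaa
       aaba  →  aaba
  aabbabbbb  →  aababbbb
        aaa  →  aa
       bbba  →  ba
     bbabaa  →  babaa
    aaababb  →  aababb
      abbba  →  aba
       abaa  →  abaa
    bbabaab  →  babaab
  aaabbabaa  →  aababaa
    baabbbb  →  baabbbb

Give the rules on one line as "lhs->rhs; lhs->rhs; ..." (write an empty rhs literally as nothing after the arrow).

  | abaaa => abaa
  | aaba
  | aabbabbbb => aababbbb
  | aaa => aa

aaa->aa; bba->ba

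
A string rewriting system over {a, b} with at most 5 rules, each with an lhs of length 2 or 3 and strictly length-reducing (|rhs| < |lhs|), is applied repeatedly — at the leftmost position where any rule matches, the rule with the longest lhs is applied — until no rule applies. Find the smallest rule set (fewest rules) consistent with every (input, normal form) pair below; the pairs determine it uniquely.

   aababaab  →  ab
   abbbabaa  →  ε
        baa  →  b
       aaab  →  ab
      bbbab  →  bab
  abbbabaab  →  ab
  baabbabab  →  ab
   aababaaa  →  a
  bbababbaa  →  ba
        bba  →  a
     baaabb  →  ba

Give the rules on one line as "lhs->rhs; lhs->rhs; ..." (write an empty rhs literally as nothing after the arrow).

aa->; aab->ab; aba->ba; bb->

  | aababaab => ababaab => babaab => bbaab => aab => ab
  | abbbabaa => ababaa => babaa => bbaa => aa => ε
  | baa => b
  | aaab => ab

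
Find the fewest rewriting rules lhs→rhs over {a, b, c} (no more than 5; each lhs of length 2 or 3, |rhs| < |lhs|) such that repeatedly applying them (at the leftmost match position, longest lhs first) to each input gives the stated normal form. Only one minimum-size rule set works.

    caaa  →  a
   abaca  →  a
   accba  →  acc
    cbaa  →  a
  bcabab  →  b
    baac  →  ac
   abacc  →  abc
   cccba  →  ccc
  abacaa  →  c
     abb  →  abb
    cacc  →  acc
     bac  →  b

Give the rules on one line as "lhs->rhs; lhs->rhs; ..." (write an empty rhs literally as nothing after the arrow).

aa->c; ba->; bac->b; ca->a

  | caaa => aaa => ca => a
  | abaca => aba => a
  | accba => acc
  | cbaa => ca => a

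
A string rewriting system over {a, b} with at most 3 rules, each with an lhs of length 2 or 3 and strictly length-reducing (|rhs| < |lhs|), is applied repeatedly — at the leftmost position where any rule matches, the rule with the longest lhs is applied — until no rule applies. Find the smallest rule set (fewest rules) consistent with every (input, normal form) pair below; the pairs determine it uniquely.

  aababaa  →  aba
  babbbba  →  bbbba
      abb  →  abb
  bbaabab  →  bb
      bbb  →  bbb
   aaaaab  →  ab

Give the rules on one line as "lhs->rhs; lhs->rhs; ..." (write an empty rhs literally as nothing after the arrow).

  | aababaa => ababaa => abaa => aba
  | babbbba => bbbba
  | abb
  | bbaabab => bbabab => bbab => bb

aa->a; bab->b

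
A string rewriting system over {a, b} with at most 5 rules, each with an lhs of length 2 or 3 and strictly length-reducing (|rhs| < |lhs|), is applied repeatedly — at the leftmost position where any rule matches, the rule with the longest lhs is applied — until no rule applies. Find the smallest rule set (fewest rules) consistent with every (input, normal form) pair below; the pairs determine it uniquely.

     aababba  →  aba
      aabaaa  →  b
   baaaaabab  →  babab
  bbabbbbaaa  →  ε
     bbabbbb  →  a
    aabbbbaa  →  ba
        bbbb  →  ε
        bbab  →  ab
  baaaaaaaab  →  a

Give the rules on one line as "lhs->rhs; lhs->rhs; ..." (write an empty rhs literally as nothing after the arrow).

  | aababba => baabba => bbaba => aba
  | aabaaa => baaaa => baa => b
  | baaaaabab => baaabab => babab
  | bbabbbbaaa => abbbbaaa => abbbaaa => abbaaa => aaaa => aa => ε

aa->; aab->ba; bb->; bbb->bb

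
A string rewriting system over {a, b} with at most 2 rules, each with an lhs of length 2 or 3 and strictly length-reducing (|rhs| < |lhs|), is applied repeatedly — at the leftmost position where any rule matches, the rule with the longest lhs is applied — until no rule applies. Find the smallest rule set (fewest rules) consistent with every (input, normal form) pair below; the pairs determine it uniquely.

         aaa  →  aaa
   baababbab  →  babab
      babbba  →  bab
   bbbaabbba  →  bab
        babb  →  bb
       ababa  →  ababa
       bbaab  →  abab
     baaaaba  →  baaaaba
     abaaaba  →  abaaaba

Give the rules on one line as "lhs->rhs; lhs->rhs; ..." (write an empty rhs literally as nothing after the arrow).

  | aaa
  | baababbab => baabbab => babab
  | babbba => bbba => bab
  | bbbaabbba => bababbba => babbba => bbba => bab

abb->b; bba->ab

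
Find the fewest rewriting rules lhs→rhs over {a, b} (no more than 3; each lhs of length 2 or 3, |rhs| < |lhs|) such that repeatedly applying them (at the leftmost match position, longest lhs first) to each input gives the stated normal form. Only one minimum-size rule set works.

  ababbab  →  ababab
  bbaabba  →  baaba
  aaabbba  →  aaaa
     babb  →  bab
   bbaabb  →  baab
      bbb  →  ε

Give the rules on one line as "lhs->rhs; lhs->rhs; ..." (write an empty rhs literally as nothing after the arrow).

bb->b; bbb->

  | ababbab => ababab
  | bbaabba => baabba => baaba
  | aaabbba => aaaa
  | babb => bab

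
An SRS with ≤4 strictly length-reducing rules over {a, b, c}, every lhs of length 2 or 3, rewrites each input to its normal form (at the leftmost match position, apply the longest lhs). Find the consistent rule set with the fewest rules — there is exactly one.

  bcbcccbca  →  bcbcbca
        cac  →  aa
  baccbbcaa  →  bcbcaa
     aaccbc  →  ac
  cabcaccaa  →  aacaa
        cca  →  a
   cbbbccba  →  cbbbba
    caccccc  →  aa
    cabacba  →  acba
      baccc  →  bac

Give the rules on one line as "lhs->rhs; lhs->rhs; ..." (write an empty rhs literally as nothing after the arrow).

aab->a; ab->c; cac->aa; cc->

  | bcbcccbca => bcbcbca
  | cac => aa
  | baccbbcaa => babbcaa => bcbcaa
  | aaccbc => aabc => ac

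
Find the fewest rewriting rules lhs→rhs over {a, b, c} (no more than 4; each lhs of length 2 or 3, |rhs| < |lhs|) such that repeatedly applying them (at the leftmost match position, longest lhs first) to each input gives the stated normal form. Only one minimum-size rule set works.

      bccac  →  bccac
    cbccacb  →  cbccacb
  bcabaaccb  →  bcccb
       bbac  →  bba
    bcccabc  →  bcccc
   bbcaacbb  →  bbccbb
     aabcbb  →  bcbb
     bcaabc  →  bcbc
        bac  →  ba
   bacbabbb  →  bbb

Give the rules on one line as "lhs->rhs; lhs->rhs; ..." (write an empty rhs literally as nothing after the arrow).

  | bccac
  | cbccacb
  | bcabaaccb => bcaaccb => bcccb
  | bbac => bba

aa->; ab->; bac->ba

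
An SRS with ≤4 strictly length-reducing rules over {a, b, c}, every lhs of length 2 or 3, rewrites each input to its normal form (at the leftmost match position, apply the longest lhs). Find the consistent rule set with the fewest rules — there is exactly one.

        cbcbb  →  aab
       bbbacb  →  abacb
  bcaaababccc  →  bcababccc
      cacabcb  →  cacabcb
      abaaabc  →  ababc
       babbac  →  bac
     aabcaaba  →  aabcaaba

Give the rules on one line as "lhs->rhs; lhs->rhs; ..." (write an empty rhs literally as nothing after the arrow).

  | cbcbb => abbb => aab
  | bbbacb => abacb
  | bcaaababccc => bcababccc
  | cacabcb

aaa->a; bb->a; cbc->ab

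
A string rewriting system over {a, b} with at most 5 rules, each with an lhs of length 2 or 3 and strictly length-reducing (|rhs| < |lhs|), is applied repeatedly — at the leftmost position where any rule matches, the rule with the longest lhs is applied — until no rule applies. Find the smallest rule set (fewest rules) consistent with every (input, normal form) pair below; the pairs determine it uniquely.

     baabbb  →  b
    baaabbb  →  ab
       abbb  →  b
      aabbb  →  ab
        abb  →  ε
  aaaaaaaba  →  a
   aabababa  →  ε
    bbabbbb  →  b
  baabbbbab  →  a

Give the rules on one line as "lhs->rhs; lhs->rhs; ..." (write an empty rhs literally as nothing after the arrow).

  | baabbb => abbb => aab => b
  | baaabbb => aabbb => bbb => ab
  | abbb => aab => b
  | aabbb => bbb => ab

aa->; ba->; bb->a; bba->b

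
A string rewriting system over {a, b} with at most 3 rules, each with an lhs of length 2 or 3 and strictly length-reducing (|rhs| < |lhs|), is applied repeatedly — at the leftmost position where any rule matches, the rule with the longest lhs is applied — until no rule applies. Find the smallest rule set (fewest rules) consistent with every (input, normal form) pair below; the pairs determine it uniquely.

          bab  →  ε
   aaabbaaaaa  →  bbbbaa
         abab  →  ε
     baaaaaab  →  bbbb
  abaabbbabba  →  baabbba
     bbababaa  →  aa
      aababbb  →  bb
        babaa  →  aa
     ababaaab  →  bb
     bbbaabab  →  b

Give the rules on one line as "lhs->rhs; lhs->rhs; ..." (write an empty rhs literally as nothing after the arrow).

aaa->b; aba->ba; bab->

  | bab => ε
  | aaabbaaaaa => bbbaaaaa => bbbbaa
  | abab => bab => ε
  | baaaaaab => bbaaab => bbbb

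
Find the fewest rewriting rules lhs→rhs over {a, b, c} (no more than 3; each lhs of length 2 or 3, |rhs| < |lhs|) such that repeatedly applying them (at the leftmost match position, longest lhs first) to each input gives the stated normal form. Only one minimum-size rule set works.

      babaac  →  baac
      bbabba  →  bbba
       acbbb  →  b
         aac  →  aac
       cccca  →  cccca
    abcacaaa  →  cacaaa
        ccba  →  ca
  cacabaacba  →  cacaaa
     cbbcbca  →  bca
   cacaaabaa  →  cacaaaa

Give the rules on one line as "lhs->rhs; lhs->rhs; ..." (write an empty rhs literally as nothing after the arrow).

  | babaac => baac
  | bbabba => bbba
  | acbbb => abb => b
  | aac

ab->; cb->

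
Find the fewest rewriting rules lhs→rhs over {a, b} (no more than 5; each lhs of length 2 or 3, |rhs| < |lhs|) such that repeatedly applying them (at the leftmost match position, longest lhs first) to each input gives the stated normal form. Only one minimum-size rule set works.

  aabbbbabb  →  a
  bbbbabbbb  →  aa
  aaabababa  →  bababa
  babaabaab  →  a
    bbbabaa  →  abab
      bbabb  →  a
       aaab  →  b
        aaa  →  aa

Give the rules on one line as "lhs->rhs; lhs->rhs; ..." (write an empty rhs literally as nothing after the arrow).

  | aabbbbabb => bbbbabb => abbabb => aaabb => aabb => bb => a
  | bbbbabbbb => abbabbbb => aaabbbb => aabbbb => bbbb => abb => aa
  | aaabababa => aabababa => bababa
  | babaabaab => babbaab => baaaab => baab => bb => a

aaa->aa; aab->b; baa->b; bb->a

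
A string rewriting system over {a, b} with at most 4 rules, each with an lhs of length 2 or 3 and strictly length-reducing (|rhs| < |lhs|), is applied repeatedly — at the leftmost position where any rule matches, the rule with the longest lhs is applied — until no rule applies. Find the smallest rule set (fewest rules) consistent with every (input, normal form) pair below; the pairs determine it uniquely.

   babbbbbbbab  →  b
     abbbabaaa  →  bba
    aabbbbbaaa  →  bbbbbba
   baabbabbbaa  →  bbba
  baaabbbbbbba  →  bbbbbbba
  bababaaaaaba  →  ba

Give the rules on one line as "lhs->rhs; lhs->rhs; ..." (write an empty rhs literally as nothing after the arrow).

  | babbbbbbbab => abbbbbbbab => bbbbbbbab => bbbbbbab => bbbbbab => bbbbab => bbbab => bbab => bab => ab => b
  | abbbabaaa => bbbabaaa => bbabaaa => babaaa => abaaa => baaa => bba
  | aabbbbbaaa => abbbbbaaa => bbbbbaaa => bbbbbba
  | baabbabbbaa => babbabbbaa => abbabbbaa => bbabbbaa => babbbaa => abbbaa => bbbaa => bbba

aa->a; aaa->ba; ab->b; bab->ab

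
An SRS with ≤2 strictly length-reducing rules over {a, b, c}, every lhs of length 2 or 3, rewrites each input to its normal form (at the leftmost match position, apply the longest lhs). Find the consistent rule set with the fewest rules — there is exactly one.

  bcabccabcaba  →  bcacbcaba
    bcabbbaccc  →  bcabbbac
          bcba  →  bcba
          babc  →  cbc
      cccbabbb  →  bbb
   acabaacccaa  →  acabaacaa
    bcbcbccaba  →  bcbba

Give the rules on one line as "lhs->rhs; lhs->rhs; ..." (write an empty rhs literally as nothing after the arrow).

bab->cb; cc->

  | bcabccabcaba => bcababcaba => bcacbcaba
  | bcabbbaccc => bcabbbac
  | bcba
  | babc => cbc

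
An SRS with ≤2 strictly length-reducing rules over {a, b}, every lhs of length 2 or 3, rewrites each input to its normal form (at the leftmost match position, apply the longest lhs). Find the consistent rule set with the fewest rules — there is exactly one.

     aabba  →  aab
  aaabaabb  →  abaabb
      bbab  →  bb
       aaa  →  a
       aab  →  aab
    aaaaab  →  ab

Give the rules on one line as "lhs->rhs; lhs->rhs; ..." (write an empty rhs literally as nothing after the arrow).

  | aabba => aab
  | aaabaabb => abaabb
  | bbab => bb
  | aaa => a

aaa->a; bba->b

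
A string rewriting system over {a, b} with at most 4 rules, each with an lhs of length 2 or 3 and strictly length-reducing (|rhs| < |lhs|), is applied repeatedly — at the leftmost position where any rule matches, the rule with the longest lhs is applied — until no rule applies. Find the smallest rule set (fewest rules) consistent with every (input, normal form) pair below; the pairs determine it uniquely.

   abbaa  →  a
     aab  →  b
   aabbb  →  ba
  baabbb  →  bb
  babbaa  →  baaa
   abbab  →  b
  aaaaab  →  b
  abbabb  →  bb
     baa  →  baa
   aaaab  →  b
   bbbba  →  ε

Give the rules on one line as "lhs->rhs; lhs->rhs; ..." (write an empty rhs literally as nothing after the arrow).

  | abbaa => bbaa => a
  | aab => ab => b
  | aabbb => abbb => bbb => ba
  | baabbb => babbb => bbbb => bab => bb

ab->b; bba->; bbb->ba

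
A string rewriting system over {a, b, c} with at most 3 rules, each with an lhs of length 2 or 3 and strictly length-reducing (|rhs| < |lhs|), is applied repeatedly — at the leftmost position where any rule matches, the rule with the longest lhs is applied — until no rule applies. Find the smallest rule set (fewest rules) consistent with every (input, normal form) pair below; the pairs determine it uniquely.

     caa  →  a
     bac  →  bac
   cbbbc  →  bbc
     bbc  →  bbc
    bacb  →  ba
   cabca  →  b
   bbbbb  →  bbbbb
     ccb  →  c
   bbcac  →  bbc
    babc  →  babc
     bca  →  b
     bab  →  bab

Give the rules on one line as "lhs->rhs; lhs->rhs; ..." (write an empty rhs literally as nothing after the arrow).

ca->; cb->

  | caa => a
  | bac
  | cbbbc => bbc
  | bbc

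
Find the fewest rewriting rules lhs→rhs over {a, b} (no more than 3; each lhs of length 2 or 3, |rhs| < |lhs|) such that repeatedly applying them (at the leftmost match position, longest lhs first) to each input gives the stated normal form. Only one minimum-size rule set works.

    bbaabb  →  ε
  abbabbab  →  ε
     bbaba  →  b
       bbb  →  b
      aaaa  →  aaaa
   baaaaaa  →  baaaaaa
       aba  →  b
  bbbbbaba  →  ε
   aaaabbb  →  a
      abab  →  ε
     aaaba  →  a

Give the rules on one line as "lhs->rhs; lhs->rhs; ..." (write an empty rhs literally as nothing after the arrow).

ab->; aba->b; bb->

  | bbaabb => aabb => ab => ε
  | abbabbab => babbab => bbab => ab => ε
  | bbaba => aba => b
  | bbb => b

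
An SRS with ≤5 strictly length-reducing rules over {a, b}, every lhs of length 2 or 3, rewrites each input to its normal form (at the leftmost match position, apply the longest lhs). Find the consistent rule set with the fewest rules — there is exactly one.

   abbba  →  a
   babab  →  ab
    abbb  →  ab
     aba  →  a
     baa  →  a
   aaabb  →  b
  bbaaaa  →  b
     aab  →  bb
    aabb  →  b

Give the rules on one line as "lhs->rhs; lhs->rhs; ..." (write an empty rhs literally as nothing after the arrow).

aa->b; ba->; bab->; bbb->b

  | abbba => aba => a
  | babab => ab
  | abbb => ab
  | aba => a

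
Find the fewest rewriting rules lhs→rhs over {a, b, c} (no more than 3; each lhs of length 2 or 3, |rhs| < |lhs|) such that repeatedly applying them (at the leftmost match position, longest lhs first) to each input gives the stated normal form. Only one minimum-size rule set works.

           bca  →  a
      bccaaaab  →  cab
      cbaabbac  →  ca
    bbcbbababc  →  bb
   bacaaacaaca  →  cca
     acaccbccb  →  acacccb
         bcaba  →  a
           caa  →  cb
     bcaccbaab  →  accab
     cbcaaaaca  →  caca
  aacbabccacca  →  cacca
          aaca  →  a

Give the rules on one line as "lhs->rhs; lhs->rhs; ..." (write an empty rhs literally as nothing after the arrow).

  | bca => a
  | bccaaaab => caaaab => cbaab => cab
  | cbaabbac => cabbac => cabc => ca
  | bbcbbababc => bbbababc => bbbabc => bbbc => bb

aa->b; ba->; bc->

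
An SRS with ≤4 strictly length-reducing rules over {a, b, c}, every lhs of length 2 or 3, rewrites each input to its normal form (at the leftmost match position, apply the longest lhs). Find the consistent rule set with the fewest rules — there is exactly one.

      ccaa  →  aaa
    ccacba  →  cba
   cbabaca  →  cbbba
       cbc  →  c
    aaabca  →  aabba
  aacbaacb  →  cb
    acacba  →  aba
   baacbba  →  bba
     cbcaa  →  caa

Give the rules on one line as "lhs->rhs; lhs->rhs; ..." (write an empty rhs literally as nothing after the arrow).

  | ccaa => aaa
  | ccacba => aacba => acba => cba
  | cbabaca => cbabca => cbbba
  | cbc => c

abc->bb; ac->c; bc->; cc->a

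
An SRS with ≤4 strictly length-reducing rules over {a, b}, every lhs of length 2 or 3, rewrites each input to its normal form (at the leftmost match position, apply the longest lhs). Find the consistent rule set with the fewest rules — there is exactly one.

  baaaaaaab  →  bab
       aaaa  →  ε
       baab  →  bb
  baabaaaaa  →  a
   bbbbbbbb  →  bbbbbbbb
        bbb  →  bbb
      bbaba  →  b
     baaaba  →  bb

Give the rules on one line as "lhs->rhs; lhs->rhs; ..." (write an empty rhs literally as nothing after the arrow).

aa->; aba->b; bba->a

  | baaaaaaab => baaaaab => baaab => bab
  | aaaa => aa => ε
  | baab => bb
  | baabaaaaa => bbaaaaa => aaaaa => aaa => a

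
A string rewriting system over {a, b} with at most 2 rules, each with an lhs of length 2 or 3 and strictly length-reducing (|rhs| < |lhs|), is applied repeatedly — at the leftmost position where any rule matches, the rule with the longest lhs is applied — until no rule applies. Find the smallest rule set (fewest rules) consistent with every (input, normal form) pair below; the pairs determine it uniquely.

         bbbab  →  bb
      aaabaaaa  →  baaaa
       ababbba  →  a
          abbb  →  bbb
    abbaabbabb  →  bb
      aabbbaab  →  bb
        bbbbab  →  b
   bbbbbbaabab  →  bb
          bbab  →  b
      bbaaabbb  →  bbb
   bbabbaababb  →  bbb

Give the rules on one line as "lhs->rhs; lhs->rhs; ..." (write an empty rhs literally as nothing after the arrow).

ab->b; bba->a

  | bbbab => bab => bb
  | aaabaaaa => aabaaaa => abaaaa => baaaa
  | ababbba => babbba => bbbba => bba => a
  | abbb => bbb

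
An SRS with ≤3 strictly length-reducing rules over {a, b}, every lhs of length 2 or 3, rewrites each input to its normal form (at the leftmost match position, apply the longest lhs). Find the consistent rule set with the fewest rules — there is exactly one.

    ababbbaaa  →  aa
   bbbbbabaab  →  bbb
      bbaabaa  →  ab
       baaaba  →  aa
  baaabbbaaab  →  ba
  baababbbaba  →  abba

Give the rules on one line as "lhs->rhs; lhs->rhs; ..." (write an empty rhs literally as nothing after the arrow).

aab->ba; baa->ab; bab->

  | ababbbaaa => abbaaa => ababa => aa
  | bbbbbabaab => bbbbaab => bbbabb => bbb
  | bbaabaa => babbaa => baa => ab
  | baaaba => ababa => aa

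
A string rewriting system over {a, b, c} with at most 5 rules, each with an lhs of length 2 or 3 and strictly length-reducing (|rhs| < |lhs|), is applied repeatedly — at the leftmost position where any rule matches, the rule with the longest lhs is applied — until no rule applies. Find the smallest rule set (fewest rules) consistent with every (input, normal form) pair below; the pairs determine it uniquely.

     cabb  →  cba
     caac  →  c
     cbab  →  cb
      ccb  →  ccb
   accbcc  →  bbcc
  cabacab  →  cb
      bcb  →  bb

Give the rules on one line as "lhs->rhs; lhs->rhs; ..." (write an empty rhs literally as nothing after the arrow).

ab->; abb->ba; ac->b; bcb->bb

  | cabb => cba
  | caac => cab => c
  | cbab => cb
  | ccb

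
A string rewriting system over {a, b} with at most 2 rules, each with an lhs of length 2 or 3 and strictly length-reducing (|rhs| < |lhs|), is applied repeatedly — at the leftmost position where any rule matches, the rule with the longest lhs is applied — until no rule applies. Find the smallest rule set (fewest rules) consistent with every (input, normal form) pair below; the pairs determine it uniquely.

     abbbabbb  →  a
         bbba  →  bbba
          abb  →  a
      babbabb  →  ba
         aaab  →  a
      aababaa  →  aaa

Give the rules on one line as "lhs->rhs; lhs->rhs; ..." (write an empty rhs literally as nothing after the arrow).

  | abbbabbb => abbabbb => ababbb => aabbb => abbb => abb => ab => a
  | bbba
  | abb => ab => a
  | babbabb => bababb => baabb => babb => bab => ba

aab->ab; ab->a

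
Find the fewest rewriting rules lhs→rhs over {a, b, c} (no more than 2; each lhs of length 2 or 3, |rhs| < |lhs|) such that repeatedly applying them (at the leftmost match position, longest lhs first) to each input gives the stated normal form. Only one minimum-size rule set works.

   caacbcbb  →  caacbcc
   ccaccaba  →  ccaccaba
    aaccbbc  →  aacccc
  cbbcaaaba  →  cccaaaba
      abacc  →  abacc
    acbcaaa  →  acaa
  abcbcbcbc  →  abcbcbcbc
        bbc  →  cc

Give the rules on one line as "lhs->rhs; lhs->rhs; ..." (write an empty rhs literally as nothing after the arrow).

  | caacbcbb => caacbcc
  | ccaccaba
  | aaccbbc => aacccc
  | cbbcaaaba => cccaaaba

bb->c; bca->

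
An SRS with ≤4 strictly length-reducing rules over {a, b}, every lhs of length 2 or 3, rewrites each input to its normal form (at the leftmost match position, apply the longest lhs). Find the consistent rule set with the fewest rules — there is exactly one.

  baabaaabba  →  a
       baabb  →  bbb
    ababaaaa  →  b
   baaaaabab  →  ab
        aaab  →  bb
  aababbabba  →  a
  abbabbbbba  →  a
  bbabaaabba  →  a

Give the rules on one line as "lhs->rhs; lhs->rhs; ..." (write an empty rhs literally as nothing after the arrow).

aa->b; aaa->aa; ba->a

  | baabaaabba => aabaaabba => bbaaabba => baaabba => aaabba => aabba => bbba => bba => ba => a
  | baabb => aabb => bbb
  | ababaaaa => aabaaaa => bbaaaa => baaaa => aaaa => aaa => aa => b
  | baaaaabab => aaaaabab => aaaabab => aaabab => aabab => bbab => bab => ab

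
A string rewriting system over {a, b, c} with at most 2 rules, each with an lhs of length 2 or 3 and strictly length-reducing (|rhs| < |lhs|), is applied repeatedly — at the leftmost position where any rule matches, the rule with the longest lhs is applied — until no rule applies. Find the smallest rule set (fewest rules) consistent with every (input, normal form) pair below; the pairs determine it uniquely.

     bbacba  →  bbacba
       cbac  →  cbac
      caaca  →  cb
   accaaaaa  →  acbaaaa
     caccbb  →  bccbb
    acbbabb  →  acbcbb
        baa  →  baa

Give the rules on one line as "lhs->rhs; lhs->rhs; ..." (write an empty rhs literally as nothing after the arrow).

bab->cb; ca->b

  | bbacba
  | cbac
  | caaca => baca => bab => cb
  | accaaaaa => acbaaaa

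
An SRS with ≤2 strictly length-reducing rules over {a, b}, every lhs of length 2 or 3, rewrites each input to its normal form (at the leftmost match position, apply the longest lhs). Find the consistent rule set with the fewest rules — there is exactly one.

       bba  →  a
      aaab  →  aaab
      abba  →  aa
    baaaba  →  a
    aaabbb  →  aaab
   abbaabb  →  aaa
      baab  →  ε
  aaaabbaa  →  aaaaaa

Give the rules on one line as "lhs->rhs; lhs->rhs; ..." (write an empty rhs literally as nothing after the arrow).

  | bba => a
  | aaab
  | abba => aa
  | baaaba => baaba => baba => bba => a

ba->b; bb->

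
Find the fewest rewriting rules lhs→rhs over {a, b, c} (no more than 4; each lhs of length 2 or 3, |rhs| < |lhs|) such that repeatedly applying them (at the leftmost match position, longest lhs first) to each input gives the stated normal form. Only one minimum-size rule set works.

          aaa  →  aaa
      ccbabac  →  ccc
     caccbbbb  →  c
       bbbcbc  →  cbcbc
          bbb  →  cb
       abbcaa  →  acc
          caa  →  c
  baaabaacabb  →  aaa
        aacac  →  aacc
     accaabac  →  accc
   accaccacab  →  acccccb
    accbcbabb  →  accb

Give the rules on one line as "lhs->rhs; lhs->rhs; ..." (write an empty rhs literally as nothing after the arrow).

  | aaa
  | ccbabac => ccbac => ccc
  | caccbbbb => cccbbbb => ccbb => c
  | bbbcbc => cbcbc

ba->; bb->c; ca->c; cbb->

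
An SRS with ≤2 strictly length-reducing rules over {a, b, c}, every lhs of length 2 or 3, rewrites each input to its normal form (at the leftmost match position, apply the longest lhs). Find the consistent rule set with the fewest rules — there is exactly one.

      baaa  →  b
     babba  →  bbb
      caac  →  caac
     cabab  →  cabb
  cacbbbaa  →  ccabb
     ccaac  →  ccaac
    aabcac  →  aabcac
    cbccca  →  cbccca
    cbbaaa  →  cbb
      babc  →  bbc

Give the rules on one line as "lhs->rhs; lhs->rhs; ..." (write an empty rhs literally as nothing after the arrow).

acb->ca; ba->b

  | baaa => baa => ba => b
  | babba => bbba => bbb
  | caac
  | cabab => cabb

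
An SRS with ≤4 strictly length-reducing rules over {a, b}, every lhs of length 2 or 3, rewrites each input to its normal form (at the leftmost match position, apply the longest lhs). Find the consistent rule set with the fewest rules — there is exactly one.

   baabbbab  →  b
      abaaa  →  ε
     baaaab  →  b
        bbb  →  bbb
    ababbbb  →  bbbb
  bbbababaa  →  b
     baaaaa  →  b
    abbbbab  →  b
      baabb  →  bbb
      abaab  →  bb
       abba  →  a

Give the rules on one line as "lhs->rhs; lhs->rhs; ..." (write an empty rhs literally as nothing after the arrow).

  | baabbbab => aabbbab => bbbbab => bbbab => bbab => bab => ab => b
  | abaaa => baaa => aaa => ε
  | baaaab => aaaab => ab => b
  | bbb

aa->b; aaa->; ab->b; ba->a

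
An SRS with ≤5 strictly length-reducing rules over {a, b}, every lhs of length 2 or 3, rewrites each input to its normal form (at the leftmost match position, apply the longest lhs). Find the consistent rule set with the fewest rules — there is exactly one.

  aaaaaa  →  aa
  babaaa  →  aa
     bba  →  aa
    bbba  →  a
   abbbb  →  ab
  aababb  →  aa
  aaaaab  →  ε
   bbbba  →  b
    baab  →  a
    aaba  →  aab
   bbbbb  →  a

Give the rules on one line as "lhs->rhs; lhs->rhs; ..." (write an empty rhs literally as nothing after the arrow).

  | aaaaaa => bbaaa => aaaa => bba => aa
  | babaaa => bbaaa => aaaa => bba => aa
  | bba => aa
  | bbba => a

aaa->bb; ba->b; bb->a; bbb->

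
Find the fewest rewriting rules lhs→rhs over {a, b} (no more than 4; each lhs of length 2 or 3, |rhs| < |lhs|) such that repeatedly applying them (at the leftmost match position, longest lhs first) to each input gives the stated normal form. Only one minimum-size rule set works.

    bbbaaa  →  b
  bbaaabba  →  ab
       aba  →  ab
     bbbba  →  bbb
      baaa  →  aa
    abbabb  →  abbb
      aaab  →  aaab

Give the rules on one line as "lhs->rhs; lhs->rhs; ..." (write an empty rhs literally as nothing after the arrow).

ba->b; baa->a; bba->b

  | bbbaaa => bbaa => ba => b
  | bbaaabba => baabba => abba => ab
  | aba => ab
  | bbbba => bbb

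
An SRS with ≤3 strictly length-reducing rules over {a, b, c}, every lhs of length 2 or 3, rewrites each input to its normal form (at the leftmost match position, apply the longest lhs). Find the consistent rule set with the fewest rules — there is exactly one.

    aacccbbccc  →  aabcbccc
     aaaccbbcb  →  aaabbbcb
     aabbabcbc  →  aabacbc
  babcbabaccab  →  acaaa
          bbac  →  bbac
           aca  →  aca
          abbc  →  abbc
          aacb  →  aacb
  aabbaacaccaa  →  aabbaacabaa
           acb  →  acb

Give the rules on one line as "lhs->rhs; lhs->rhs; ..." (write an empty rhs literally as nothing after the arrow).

  | aacccbbccc => aabcbbccc => aabcbccc
  | aaaccbbcb => aaabbbcb
  | aabbabcbc => aabacbc
  | babcbabaccab => acbabaccab => acaaccab => acaabab => acaaa

acc->ab; bab->a; cbb->cb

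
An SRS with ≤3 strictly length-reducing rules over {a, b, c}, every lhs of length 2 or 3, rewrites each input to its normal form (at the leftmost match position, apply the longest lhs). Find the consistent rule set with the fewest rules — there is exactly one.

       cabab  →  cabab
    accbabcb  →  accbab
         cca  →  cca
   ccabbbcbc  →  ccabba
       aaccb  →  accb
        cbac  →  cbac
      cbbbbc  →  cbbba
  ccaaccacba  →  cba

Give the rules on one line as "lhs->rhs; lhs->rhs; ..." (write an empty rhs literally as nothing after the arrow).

aa->a; bc->a; cac->

  | cabab
  | accbabcb => accbaab => accbab
  | cca
  | ccabbbcbc => ccabbabc => ccabbaa => ccabba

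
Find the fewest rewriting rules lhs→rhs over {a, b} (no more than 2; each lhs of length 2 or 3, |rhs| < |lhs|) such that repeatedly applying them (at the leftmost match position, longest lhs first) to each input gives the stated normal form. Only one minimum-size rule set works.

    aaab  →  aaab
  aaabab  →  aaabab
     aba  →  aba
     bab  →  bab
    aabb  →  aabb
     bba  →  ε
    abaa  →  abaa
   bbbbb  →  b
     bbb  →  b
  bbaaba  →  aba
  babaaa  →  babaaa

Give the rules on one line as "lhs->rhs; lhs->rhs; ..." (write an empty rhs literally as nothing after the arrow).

bba->; bbb->b

  | aaab
  | aaabab
  | aba
  | bab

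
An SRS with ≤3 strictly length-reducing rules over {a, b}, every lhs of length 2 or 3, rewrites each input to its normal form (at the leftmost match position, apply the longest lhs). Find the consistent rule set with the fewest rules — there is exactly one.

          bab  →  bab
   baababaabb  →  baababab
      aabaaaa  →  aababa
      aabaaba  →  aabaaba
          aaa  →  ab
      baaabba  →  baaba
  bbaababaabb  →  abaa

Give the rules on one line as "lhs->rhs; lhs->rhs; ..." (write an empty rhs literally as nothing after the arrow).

aaa->ab; bb->a

  | bab
  | baababaabb => baababaaa => baababab
  | aabaaaa => aababa
  | aabaaba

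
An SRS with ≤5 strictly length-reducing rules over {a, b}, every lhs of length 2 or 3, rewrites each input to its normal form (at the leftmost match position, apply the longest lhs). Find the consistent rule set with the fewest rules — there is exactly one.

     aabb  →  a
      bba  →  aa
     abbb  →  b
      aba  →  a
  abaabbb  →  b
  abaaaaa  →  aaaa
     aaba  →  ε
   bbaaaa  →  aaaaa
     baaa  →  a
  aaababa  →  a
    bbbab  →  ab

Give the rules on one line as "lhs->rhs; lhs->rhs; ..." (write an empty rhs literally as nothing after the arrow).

  | aabb => bb => a
  | bba => aa
  | abbb => aab => b
  | aba => a

aab->b; ba->; baa->; bb->a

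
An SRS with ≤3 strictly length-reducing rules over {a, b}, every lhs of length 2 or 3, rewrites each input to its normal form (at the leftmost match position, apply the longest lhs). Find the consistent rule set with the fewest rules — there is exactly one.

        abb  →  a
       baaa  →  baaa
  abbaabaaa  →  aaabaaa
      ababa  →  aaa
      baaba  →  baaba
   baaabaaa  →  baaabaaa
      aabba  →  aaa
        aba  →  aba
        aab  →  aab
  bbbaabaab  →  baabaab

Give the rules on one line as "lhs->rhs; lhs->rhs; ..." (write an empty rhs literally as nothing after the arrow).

bab->a; bb->

  | abb => a
  | baaa
  | abbaabaaa => aaabaaa
  | ababa => aaa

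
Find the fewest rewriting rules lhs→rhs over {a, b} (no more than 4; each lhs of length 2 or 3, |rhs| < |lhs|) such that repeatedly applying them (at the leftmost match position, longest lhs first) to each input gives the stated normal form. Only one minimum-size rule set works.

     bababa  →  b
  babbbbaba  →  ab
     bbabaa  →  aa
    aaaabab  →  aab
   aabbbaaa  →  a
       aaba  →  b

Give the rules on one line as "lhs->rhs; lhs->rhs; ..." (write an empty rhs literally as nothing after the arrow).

aaa->b; ba->a; bba->

  | bababa => ababa => aaba => aaa => b
  | babbbbaba => abbbbaba => abbba => ab
  | bbabaa => baa => aa
  | aaaabab => babab => abab => aab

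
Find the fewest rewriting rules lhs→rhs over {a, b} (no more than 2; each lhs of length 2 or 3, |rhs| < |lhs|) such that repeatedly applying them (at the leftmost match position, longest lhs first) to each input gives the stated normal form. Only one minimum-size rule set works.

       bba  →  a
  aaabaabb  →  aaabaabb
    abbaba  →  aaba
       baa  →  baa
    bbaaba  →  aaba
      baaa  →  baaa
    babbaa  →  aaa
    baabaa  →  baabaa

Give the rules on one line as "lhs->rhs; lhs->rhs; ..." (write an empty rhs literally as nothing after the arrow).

bab->ab; bba->a

  | bba => a
  | aaabaabb
  | abbaba => aaba
  | baa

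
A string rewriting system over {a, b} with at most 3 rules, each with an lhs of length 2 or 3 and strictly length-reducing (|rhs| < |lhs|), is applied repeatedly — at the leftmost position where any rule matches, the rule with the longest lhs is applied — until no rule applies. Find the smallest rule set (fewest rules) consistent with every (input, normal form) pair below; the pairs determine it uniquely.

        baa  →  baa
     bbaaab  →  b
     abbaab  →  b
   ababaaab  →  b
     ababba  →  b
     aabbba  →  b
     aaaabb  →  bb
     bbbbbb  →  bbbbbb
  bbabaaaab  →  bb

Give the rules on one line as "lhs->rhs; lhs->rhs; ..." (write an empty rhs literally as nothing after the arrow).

  | baa
  | bbaaab => aab => ab => b
  | abbaab => bbaab => ab => b
  | ababaaab => babaaab => bbaaab => aab => ab => b

ab->b; bba->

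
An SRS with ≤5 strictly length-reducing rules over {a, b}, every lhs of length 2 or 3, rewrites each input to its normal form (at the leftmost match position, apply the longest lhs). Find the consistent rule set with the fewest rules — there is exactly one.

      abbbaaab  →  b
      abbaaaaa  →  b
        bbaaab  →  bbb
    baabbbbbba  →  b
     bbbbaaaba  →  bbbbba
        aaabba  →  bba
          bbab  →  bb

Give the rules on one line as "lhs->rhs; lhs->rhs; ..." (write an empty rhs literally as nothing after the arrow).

  | abbbaaab => babaaab => baaaab => bab => b
  | abbaaaaa => baaaaaa => baaa => b
  | bbaaab => bbb
  | baabbbbbba => bababbbba => baabbbba => bababba => baabba => babaa => baaa => b

aaa->; ab->; aba->aa; abb->ba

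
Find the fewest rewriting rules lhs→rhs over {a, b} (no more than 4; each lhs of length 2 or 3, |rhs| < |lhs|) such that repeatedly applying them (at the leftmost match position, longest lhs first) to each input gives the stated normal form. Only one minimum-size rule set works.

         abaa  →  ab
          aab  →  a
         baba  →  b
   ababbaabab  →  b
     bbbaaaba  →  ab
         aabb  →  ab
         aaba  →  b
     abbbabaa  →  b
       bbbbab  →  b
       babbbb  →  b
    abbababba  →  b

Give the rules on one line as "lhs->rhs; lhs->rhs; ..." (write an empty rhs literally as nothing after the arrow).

aa->b; ba->b; bab->b; bb->a

  | abaa => aba => ab
  | aab => bb => a
  | baba => ba => b
  | ababbaabab => abbaabab => aaaabab => baabab => babab => bab => b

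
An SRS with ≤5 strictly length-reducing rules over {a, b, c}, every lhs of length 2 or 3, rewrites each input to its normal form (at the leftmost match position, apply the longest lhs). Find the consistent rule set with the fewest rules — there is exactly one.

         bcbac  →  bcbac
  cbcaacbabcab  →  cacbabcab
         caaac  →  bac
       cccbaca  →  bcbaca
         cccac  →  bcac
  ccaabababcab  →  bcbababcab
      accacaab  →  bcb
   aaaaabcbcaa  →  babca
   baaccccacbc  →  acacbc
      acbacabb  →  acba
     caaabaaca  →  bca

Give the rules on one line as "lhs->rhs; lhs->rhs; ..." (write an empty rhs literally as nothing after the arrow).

aa->c; acc->a; bb->a; cc->b

  | bcbac
  | cbcaacbabcab => cbcccbabcab => cbbcbabcab => cacbabcab
  | caaac => ccac => bac
  | cccbaca => bcbaca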